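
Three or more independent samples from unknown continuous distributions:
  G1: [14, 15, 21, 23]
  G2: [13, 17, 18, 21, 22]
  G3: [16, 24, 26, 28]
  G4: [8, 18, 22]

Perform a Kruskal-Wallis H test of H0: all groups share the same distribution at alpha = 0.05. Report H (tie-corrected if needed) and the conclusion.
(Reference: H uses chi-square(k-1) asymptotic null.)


Step 1: Combine all N = 16 observations and assign midranks.
sorted (value, group, rank): (8,G4,1), (13,G2,2), (14,G1,3), (15,G1,4), (16,G3,5), (17,G2,6), (18,G2,7.5), (18,G4,7.5), (21,G1,9.5), (21,G2,9.5), (22,G2,11.5), (22,G4,11.5), (23,G1,13), (24,G3,14), (26,G3,15), (28,G3,16)
Step 2: Sum ranks within each group.
R_1 = 29.5 (n_1 = 4)
R_2 = 36.5 (n_2 = 5)
R_3 = 50 (n_3 = 4)
R_4 = 20 (n_4 = 3)
Step 3: H = 12/(N(N+1)) * sum(R_i^2/n_i) - 3(N+1)
     = 12/(16*17) * (29.5^2/4 + 36.5^2/5 + 50^2/4 + 20^2/3) - 3*17
     = 0.044118 * 1242.35 - 51
     = 3.809375.
Step 4: Ties present; correction factor C = 1 - 18/(16^3 - 16) = 0.995588. Corrected H = 3.809375 / 0.995588 = 3.826256.
Step 5: Under H0, H ~ chi^2(3); p-value = 0.280847.
Step 6: alpha = 0.05. fail to reject H0.

H = 3.8263, df = 3, p = 0.280847, fail to reject H0.


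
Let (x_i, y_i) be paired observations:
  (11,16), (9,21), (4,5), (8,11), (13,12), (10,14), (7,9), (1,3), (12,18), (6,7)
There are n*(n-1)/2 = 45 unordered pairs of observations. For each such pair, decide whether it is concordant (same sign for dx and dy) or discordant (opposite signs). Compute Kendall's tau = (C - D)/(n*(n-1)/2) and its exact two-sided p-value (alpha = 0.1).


Step 1: Enumerate the 45 unordered pairs (i,j) with i<j and classify each by sign(x_j-x_i) * sign(y_j-y_i).
  (1,2):dx=-2,dy=+5->D; (1,3):dx=-7,dy=-11->C; (1,4):dx=-3,dy=-5->C; (1,5):dx=+2,dy=-4->D
  (1,6):dx=-1,dy=-2->C; (1,7):dx=-4,dy=-7->C; (1,8):dx=-10,dy=-13->C; (1,9):dx=+1,dy=+2->C
  (1,10):dx=-5,dy=-9->C; (2,3):dx=-5,dy=-16->C; (2,4):dx=-1,dy=-10->C; (2,5):dx=+4,dy=-9->D
  (2,6):dx=+1,dy=-7->D; (2,7):dx=-2,dy=-12->C; (2,8):dx=-8,dy=-18->C; (2,9):dx=+3,dy=-3->D
  (2,10):dx=-3,dy=-14->C; (3,4):dx=+4,dy=+6->C; (3,5):dx=+9,dy=+7->C; (3,6):dx=+6,dy=+9->C
  (3,7):dx=+3,dy=+4->C; (3,8):dx=-3,dy=-2->C; (3,9):dx=+8,dy=+13->C; (3,10):dx=+2,dy=+2->C
  (4,5):dx=+5,dy=+1->C; (4,6):dx=+2,dy=+3->C; (4,7):dx=-1,dy=-2->C; (4,8):dx=-7,dy=-8->C
  (4,9):dx=+4,dy=+7->C; (4,10):dx=-2,dy=-4->C; (5,6):dx=-3,dy=+2->D; (5,7):dx=-6,dy=-3->C
  (5,8):dx=-12,dy=-9->C; (5,9):dx=-1,dy=+6->D; (5,10):dx=-7,dy=-5->C; (6,7):dx=-3,dy=-5->C
  (6,8):dx=-9,dy=-11->C; (6,9):dx=+2,dy=+4->C; (6,10):dx=-4,dy=-7->C; (7,8):dx=-6,dy=-6->C
  (7,9):dx=+5,dy=+9->C; (7,10):dx=-1,dy=-2->C; (8,9):dx=+11,dy=+15->C; (8,10):dx=+5,dy=+4->C
  (9,10):dx=-6,dy=-11->C
Step 2: C = 38, D = 7, total pairs = 45.
Step 3: tau = (C - D)/(n(n-1)/2) = (38 - 7)/45 = 0.688889.
Step 4: Exact two-sided p-value (enumerate n! = 3628800 permutations of y under H0): p = 0.004687.
Step 5: alpha = 0.1. reject H0.

tau_b = 0.6889 (C=38, D=7), p = 0.004687, reject H0.


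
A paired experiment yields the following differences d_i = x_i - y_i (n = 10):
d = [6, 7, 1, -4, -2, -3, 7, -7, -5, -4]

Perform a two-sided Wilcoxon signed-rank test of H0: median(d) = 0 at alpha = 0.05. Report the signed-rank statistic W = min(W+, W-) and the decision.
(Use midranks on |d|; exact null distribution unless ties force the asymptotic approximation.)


Step 1: Drop any zero differences (none here) and take |d_i|.
|d| = [6, 7, 1, 4, 2, 3, 7, 7, 5, 4]
Step 2: Midrank |d_i| (ties get averaged ranks).
ranks: |6|->7, |7|->9, |1|->1, |4|->4.5, |2|->2, |3|->3, |7|->9, |7|->9, |5|->6, |4|->4.5
Step 3: Attach original signs; sum ranks with positive sign and with negative sign.
W+ = 7 + 9 + 1 + 9 = 26
W- = 4.5 + 2 + 3 + 9 + 6 + 4.5 = 29
(Check: W+ + W- = 55 should equal n(n+1)/2 = 55.)
Step 4: Test statistic W = min(W+, W-) = 26.
Step 5: Ties in |d|, so use the tie-corrected normal approximation.
        E[W] = n(n+1)/4 = 10*11/4 = 27.5.
        Tie groups: |d|=4 (t=2), |d|=7 (t=3); sum(t^3 - t) = 30.
        Var[W] = n(n+1)(2n+1)/24 - sum(t^3-t)/48 = 2310/24 - 30/48 = 95.625.
        z = (W - E[W]) / sqrt(Var[W]) = (26 - 27.5) / 9.7788 = -0.1534.
        Two-sided p = 2*Phi(z) = 0.878088.
Step 6: alpha = 0.05. fail to reject H0.

W+ = 26, W- = 29, W = min = 26, p = 0.878088, fail to reject H0.


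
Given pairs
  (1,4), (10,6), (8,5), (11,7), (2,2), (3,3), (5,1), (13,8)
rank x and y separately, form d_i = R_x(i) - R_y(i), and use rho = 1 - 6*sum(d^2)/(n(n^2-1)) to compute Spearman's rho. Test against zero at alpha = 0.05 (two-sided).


Step 1: Rank x and y separately (midranks; no ties here).
rank(x): 1->1, 10->6, 8->5, 11->7, 2->2, 3->3, 5->4, 13->8
rank(y): 4->4, 6->6, 5->5, 7->7, 2->2, 3->3, 1->1, 8->8
Step 2: d_i = R_x(i) - R_y(i); compute d_i^2.
  (1-4)^2=9, (6-6)^2=0, (5-5)^2=0, (7-7)^2=0, (2-2)^2=0, (3-3)^2=0, (4-1)^2=9, (8-8)^2=0
sum(d^2) = 18.
Step 3: rho = 1 - 6*18 / (8*(8^2 - 1)) = 1 - 108/504 = 0.785714.
Step 4: Under H0, t = rho * sqrt((n-2)/(1-rho^2)) = 3.1113 ~ t(6).
Step 5: Two-sided p-value from the t-distribution with 6 df = 0.020815.
Step 6: alpha = 0.05. reject H0.

rho = 0.7857, p = 0.020815, reject H0 at alpha = 0.05.


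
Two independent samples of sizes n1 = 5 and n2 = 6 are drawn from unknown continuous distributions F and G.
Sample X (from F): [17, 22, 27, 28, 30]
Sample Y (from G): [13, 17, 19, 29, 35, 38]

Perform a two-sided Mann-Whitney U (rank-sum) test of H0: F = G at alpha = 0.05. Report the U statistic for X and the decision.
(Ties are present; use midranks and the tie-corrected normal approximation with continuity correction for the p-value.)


Step 1: Combine and sort all 11 observations; assign midranks.
sorted (value, group): (13,Y), (17,X), (17,Y), (19,Y), (22,X), (27,X), (28,X), (29,Y), (30,X), (35,Y), (38,Y)
ranks: 13->1, 17->2.5, 17->2.5, 19->4, 22->5, 27->6, 28->7, 29->8, 30->9, 35->10, 38->11
Step 2: Rank sum for X: R1 = 2.5 + 5 + 6 + 7 + 9 = 29.5.
Step 3: U_X = R1 - n1(n1+1)/2 = 29.5 - 5*6/2 = 29.5 - 15 = 14.5.
       U_Y = n1*n2 - U_X = 30 - 14.5 = 15.5.
Step 4: Ties are present, so use the tie-corrected normal approximation (with continuity correction) for the p-value.
Step 5: p-value = 1.000000; compare to alpha = 0.05. fail to reject H0.

U_X = 14.5, p = 1.000000, fail to reject H0 at alpha = 0.05.


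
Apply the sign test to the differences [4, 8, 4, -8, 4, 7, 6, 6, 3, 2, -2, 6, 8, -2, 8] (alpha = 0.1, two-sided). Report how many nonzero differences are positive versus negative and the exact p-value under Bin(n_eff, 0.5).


Step 1: Discard zero differences. Original n = 15; n_eff = number of nonzero differences = 15.
Nonzero differences (with sign): +4, +8, +4, -8, +4, +7, +6, +6, +3, +2, -2, +6, +8, -2, +8
Step 2: Count signs: positive = 12, negative = 3.
Step 3: Under H0: P(positive) = 0.5, so the number of positives S ~ Bin(15, 0.5).
Step 4: Two-sided exact p-value = sum of Bin(15,0.5) probabilities at or below the observed probability = 0.035156.
Step 5: alpha = 0.1. reject H0.

n_eff = 15, pos = 12, neg = 3, p = 0.035156, reject H0.


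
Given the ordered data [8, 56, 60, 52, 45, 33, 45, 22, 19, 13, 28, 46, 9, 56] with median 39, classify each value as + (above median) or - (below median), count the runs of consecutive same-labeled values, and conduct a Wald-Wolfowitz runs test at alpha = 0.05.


Step 1: Compute median = 39; label A = above, B = below.
Labels in order: BAAAABABBBBABA  (n_A = 7, n_B = 7)
Step 2: Count runs R = 8.
Step 3: Under H0 (random ordering), E[R] = 2*n_A*n_B/(n_A+n_B) + 1 = 2*7*7/14 + 1 = 8.0000.
        Var[R] = 2*n_A*n_B*(2*n_A*n_B - n_A - n_B) / ((n_A+n_B)^2 * (n_A+n_B-1)) = 8232/2548 = 3.2308.
        SD[R] = 1.7974.
Step 4: R = E[R], so z = 0 with no continuity correction.
Step 5: Two-sided p-value via normal approximation = 2*(1 - Phi(|z|)) = 1.000000.
Step 6: alpha = 0.05. fail to reject H0.

R = 8, z = 0.0000, p = 1.000000, fail to reject H0.


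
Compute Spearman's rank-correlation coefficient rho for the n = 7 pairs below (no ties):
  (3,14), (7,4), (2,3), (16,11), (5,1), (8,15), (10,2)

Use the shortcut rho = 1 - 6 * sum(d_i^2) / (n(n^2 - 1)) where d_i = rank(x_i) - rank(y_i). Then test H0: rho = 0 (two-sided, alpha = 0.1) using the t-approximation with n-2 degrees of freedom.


Step 1: Rank x and y separately (midranks; no ties here).
rank(x): 3->2, 7->4, 2->1, 16->7, 5->3, 8->5, 10->6
rank(y): 14->6, 4->4, 3->3, 11->5, 1->1, 15->7, 2->2
Step 2: d_i = R_x(i) - R_y(i); compute d_i^2.
  (2-6)^2=16, (4-4)^2=0, (1-3)^2=4, (7-5)^2=4, (3-1)^2=4, (5-7)^2=4, (6-2)^2=16
sum(d^2) = 48.
Step 3: rho = 1 - 6*48 / (7*(7^2 - 1)) = 1 - 288/336 = 0.142857.
Step 4: Under H0, t = rho * sqrt((n-2)/(1-rho^2)) = 0.3227 ~ t(5).
Step 5: Two-sided p-value from the t-distribution with 5 df = 0.759945.
Step 6: alpha = 0.1. fail to reject H0.

rho = 0.1429, p = 0.759945, fail to reject H0 at alpha = 0.1.


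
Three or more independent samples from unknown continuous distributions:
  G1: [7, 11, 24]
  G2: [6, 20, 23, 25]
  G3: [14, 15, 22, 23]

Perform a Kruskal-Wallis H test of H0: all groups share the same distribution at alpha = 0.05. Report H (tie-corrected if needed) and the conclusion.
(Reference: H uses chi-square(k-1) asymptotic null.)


Step 1: Combine all N = 11 observations and assign midranks.
sorted (value, group, rank): (6,G2,1), (7,G1,2), (11,G1,3), (14,G3,4), (15,G3,5), (20,G2,6), (22,G3,7), (23,G2,8.5), (23,G3,8.5), (24,G1,10), (25,G2,11)
Step 2: Sum ranks within each group.
R_1 = 15 (n_1 = 3)
R_2 = 26.5 (n_2 = 4)
R_3 = 24.5 (n_3 = 4)
Step 3: H = 12/(N(N+1)) * sum(R_i^2/n_i) - 3(N+1)
     = 12/(11*12) * (15^2/3 + 26.5^2/4 + 24.5^2/4) - 3*12
     = 0.090909 * 400.625 - 36
     = 0.420455.
Step 4: Ties present; correction factor C = 1 - 6/(11^3 - 11) = 0.995455. Corrected H = 0.420455 / 0.995455 = 0.422374.
Step 5: Under H0, H ~ chi^2(2); p-value = 0.809622.
Step 6: alpha = 0.05. fail to reject H0.

H = 0.4224, df = 2, p = 0.809622, fail to reject H0.


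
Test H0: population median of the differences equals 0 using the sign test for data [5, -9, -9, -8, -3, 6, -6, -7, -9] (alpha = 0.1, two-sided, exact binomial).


Step 1: Discard zero differences. Original n = 9; n_eff = number of nonzero differences = 9.
Nonzero differences (with sign): +5, -9, -9, -8, -3, +6, -6, -7, -9
Step 2: Count signs: positive = 2, negative = 7.
Step 3: Under H0: P(positive) = 0.5, so the number of positives S ~ Bin(9, 0.5).
Step 4: Two-sided exact p-value = sum of Bin(9,0.5) probabilities at or below the observed probability = 0.179688.
Step 5: alpha = 0.1. fail to reject H0.

n_eff = 9, pos = 2, neg = 7, p = 0.179688, fail to reject H0.


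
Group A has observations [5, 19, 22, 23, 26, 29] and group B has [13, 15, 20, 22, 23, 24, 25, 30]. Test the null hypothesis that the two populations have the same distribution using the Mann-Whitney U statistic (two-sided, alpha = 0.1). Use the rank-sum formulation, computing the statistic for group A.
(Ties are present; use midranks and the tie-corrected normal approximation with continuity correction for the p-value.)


Step 1: Combine and sort all 14 observations; assign midranks.
sorted (value, group): (5,X), (13,Y), (15,Y), (19,X), (20,Y), (22,X), (22,Y), (23,X), (23,Y), (24,Y), (25,Y), (26,X), (29,X), (30,Y)
ranks: 5->1, 13->2, 15->3, 19->4, 20->5, 22->6.5, 22->6.5, 23->8.5, 23->8.5, 24->10, 25->11, 26->12, 29->13, 30->14
Step 2: Rank sum for X: R1 = 1 + 4 + 6.5 + 8.5 + 12 + 13 = 45.
Step 3: U_X = R1 - n1(n1+1)/2 = 45 - 6*7/2 = 45 - 21 = 24.
       U_Y = n1*n2 - U_X = 48 - 24 = 24.
Step 4: Ties are present, so use the tie-corrected normal approximation (with continuity correction) for the p-value.
Step 5: p-value = 1.000000; compare to alpha = 0.1. fail to reject H0.

U_X = 24, p = 1.000000, fail to reject H0 at alpha = 0.1.


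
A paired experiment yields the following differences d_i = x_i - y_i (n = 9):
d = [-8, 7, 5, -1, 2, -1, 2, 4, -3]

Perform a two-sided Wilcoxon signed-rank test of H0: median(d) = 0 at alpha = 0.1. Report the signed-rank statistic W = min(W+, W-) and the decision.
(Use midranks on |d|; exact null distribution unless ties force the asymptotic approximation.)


Step 1: Drop any zero differences (none here) and take |d_i|.
|d| = [8, 7, 5, 1, 2, 1, 2, 4, 3]
Step 2: Midrank |d_i| (ties get averaged ranks).
ranks: |8|->9, |7|->8, |5|->7, |1|->1.5, |2|->3.5, |1|->1.5, |2|->3.5, |4|->6, |3|->5
Step 3: Attach original signs; sum ranks with positive sign and with negative sign.
W+ = 8 + 7 + 3.5 + 3.5 + 6 = 28
W- = 9 + 1.5 + 1.5 + 5 = 17
(Check: W+ + W- = 45 should equal n(n+1)/2 = 45.)
Step 4: Test statistic W = min(W+, W-) = 17.
Step 5: Ties in |d|, so use the tie-corrected normal approximation.
        E[W] = n(n+1)/4 = 9*10/4 = 22.5.
        Tie groups: |d|=1 (t=2), |d|=2 (t=2); sum(t^3 - t) = 12.
        Var[W] = n(n+1)(2n+1)/24 - sum(t^3-t)/48 = 1710/24 - 12/48 = 71.
        z = (W - E[W]) / sqrt(Var[W]) = (17 - 22.5) / 8.4261 = -0.6527.
        Two-sided p = 2*Phi(z) = 0.513930.
Step 6: alpha = 0.1. fail to reject H0.

W+ = 28, W- = 17, W = min = 17, p = 0.513930, fail to reject H0.


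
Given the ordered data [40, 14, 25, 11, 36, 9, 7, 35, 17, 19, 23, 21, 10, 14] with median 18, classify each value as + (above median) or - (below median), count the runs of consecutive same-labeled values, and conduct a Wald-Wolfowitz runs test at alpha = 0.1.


Step 1: Compute median = 18; label A = above, B = below.
Labels in order: ABABABBABAAABB  (n_A = 7, n_B = 7)
Step 2: Count runs R = 10.
Step 3: Under H0 (random ordering), E[R] = 2*n_A*n_B/(n_A+n_B) + 1 = 2*7*7/14 + 1 = 8.0000.
        Var[R] = 2*n_A*n_B*(2*n_A*n_B - n_A - n_B) / ((n_A+n_B)^2 * (n_A+n_B-1)) = 8232/2548 = 3.2308.
        SD[R] = 1.7974.
Step 4: Continuity-corrected z = (R - 0.5 - E[R]) / SD[R] = (10 - 0.5 - 8.0000) / 1.7974 = 0.8345.
Step 5: Two-sided p-value via normal approximation = 2*(1 - Phi(|z|)) = 0.403986.
Step 6: alpha = 0.1. fail to reject H0.

R = 10, z = 0.8345, p = 0.403986, fail to reject H0.


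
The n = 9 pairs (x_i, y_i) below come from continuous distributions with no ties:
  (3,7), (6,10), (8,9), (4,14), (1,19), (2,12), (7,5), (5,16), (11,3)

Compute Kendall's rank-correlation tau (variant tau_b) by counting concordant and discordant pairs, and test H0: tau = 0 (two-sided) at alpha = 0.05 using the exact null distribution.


Step 1: Enumerate the 36 unordered pairs (i,j) with i<j and classify each by sign(x_j-x_i) * sign(y_j-y_i).
  (1,2):dx=+3,dy=+3->C; (1,3):dx=+5,dy=+2->C; (1,4):dx=+1,dy=+7->C; (1,5):dx=-2,dy=+12->D
  (1,6):dx=-1,dy=+5->D; (1,7):dx=+4,dy=-2->D; (1,8):dx=+2,dy=+9->C; (1,9):dx=+8,dy=-4->D
  (2,3):dx=+2,dy=-1->D; (2,4):dx=-2,dy=+4->D; (2,5):dx=-5,dy=+9->D; (2,6):dx=-4,dy=+2->D
  (2,7):dx=+1,dy=-5->D; (2,8):dx=-1,dy=+6->D; (2,9):dx=+5,dy=-7->D; (3,4):dx=-4,dy=+5->D
  (3,5):dx=-7,dy=+10->D; (3,6):dx=-6,dy=+3->D; (3,7):dx=-1,dy=-4->C; (3,8):dx=-3,dy=+7->D
  (3,9):dx=+3,dy=-6->D; (4,5):dx=-3,dy=+5->D; (4,6):dx=-2,dy=-2->C; (4,7):dx=+3,dy=-9->D
  (4,8):dx=+1,dy=+2->C; (4,9):dx=+7,dy=-11->D; (5,6):dx=+1,dy=-7->D; (5,7):dx=+6,dy=-14->D
  (5,8):dx=+4,dy=-3->D; (5,9):dx=+10,dy=-16->D; (6,7):dx=+5,dy=-7->D; (6,8):dx=+3,dy=+4->C
  (6,9):dx=+9,dy=-9->D; (7,8):dx=-2,dy=+11->D; (7,9):dx=+4,dy=-2->D; (8,9):dx=+6,dy=-13->D
Step 2: C = 8, D = 28, total pairs = 36.
Step 3: tau = (C - D)/(n(n-1)/2) = (8 - 28)/36 = -0.555556.
Step 4: Exact two-sided p-value (enumerate n! = 362880 permutations of y under H0): p = 0.044615.
Step 5: alpha = 0.05. reject H0.

tau_b = -0.5556 (C=8, D=28), p = 0.044615, reject H0.


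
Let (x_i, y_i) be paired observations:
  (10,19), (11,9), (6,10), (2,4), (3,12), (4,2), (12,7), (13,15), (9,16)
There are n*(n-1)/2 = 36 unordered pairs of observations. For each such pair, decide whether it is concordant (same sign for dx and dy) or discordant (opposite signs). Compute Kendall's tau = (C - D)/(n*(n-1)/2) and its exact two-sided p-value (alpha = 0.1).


Step 1: Enumerate the 36 unordered pairs (i,j) with i<j and classify each by sign(x_j-x_i) * sign(y_j-y_i).
  (1,2):dx=+1,dy=-10->D; (1,3):dx=-4,dy=-9->C; (1,4):dx=-8,dy=-15->C; (1,5):dx=-7,dy=-7->C
  (1,6):dx=-6,dy=-17->C; (1,7):dx=+2,dy=-12->D; (1,8):dx=+3,dy=-4->D; (1,9):dx=-1,dy=-3->C
  (2,3):dx=-5,dy=+1->D; (2,4):dx=-9,dy=-5->C; (2,5):dx=-8,dy=+3->D; (2,6):dx=-7,dy=-7->C
  (2,7):dx=+1,dy=-2->D; (2,8):dx=+2,dy=+6->C; (2,9):dx=-2,dy=+7->D; (3,4):dx=-4,dy=-6->C
  (3,5):dx=-3,dy=+2->D; (3,6):dx=-2,dy=-8->C; (3,7):dx=+6,dy=-3->D; (3,8):dx=+7,dy=+5->C
  (3,9):dx=+3,dy=+6->C; (4,5):dx=+1,dy=+8->C; (4,6):dx=+2,dy=-2->D; (4,7):dx=+10,dy=+3->C
  (4,8):dx=+11,dy=+11->C; (4,9):dx=+7,dy=+12->C; (5,6):dx=+1,dy=-10->D; (5,7):dx=+9,dy=-5->D
  (5,8):dx=+10,dy=+3->C; (5,9):dx=+6,dy=+4->C; (6,7):dx=+8,dy=+5->C; (6,8):dx=+9,dy=+13->C
  (6,9):dx=+5,dy=+14->C; (7,8):dx=+1,dy=+8->C; (7,9):dx=-3,dy=+9->D; (8,9):dx=-4,dy=+1->D
Step 2: C = 22, D = 14, total pairs = 36.
Step 3: tau = (C - D)/(n(n-1)/2) = (22 - 14)/36 = 0.222222.
Step 4: Exact two-sided p-value (enumerate n! = 362880 permutations of y under H0): p = 0.476709.
Step 5: alpha = 0.1. fail to reject H0.

tau_b = 0.2222 (C=22, D=14), p = 0.476709, fail to reject H0.


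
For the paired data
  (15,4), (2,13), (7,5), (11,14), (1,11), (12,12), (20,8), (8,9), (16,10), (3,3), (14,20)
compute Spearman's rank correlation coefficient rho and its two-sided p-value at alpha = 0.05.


Step 1: Rank x and y separately (midranks; no ties here).
rank(x): 15->9, 2->2, 7->4, 11->6, 1->1, 12->7, 20->11, 8->5, 16->10, 3->3, 14->8
rank(y): 4->2, 13->9, 5->3, 14->10, 11->7, 12->8, 8->4, 9->5, 10->6, 3->1, 20->11
Step 2: d_i = R_x(i) - R_y(i); compute d_i^2.
  (9-2)^2=49, (2-9)^2=49, (4-3)^2=1, (6-10)^2=16, (1-7)^2=36, (7-8)^2=1, (11-4)^2=49, (5-5)^2=0, (10-6)^2=16, (3-1)^2=4, (8-11)^2=9
sum(d^2) = 230.
Step 3: rho = 1 - 6*230 / (11*(11^2 - 1)) = 1 - 1380/1320 = -0.045455.
Step 4: Under H0, t = rho * sqrt((n-2)/(1-rho^2)) = -0.1365 ~ t(9).
Step 5: Two-sided p-value from the t-distribution with 9 df = 0.894427.
Step 6: alpha = 0.05. fail to reject H0.

rho = -0.0455, p = 0.894427, fail to reject H0 at alpha = 0.05.


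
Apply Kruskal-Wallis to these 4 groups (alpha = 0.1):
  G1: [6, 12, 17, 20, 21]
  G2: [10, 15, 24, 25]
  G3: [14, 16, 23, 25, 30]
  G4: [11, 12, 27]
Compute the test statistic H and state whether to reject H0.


Step 1: Combine all N = 17 observations and assign midranks.
sorted (value, group, rank): (6,G1,1), (10,G2,2), (11,G4,3), (12,G1,4.5), (12,G4,4.5), (14,G3,6), (15,G2,7), (16,G3,8), (17,G1,9), (20,G1,10), (21,G1,11), (23,G3,12), (24,G2,13), (25,G2,14.5), (25,G3,14.5), (27,G4,16), (30,G3,17)
Step 2: Sum ranks within each group.
R_1 = 35.5 (n_1 = 5)
R_2 = 36.5 (n_2 = 4)
R_3 = 57.5 (n_3 = 5)
R_4 = 23.5 (n_4 = 3)
Step 3: H = 12/(N(N+1)) * sum(R_i^2/n_i) - 3(N+1)
     = 12/(17*18) * (35.5^2/5 + 36.5^2/4 + 57.5^2/5 + 23.5^2/3) - 3*18
     = 0.039216 * 1430.45 - 54
     = 2.095915.
Step 4: Ties present; correction factor C = 1 - 12/(17^3 - 17) = 0.997549. Corrected H = 2.095915 / 0.997549 = 2.101065.
Step 5: Under H0, H ~ chi^2(3); p-value = 0.551697.
Step 6: alpha = 0.1. fail to reject H0.

H = 2.1011, df = 3, p = 0.551697, fail to reject H0.


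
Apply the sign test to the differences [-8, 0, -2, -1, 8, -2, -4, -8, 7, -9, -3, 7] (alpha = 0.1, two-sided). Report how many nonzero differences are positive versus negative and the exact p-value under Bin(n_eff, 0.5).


Step 1: Discard zero differences. Original n = 12; n_eff = number of nonzero differences = 11.
Nonzero differences (with sign): -8, -2, -1, +8, -2, -4, -8, +7, -9, -3, +7
Step 2: Count signs: positive = 3, negative = 8.
Step 3: Under H0: P(positive) = 0.5, so the number of positives S ~ Bin(11, 0.5).
Step 4: Two-sided exact p-value = sum of Bin(11,0.5) probabilities at or below the observed probability = 0.226562.
Step 5: alpha = 0.1. fail to reject H0.

n_eff = 11, pos = 3, neg = 8, p = 0.226562, fail to reject H0.


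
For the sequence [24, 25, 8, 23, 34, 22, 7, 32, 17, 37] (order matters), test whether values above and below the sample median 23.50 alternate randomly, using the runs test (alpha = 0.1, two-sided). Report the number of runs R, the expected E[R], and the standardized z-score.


Step 1: Compute median = 23.50; label A = above, B = below.
Labels in order: AABBABBABA  (n_A = 5, n_B = 5)
Step 2: Count runs R = 7.
Step 3: Under H0 (random ordering), E[R] = 2*n_A*n_B/(n_A+n_B) + 1 = 2*5*5/10 + 1 = 6.0000.
        Var[R] = 2*n_A*n_B*(2*n_A*n_B - n_A - n_B) / ((n_A+n_B)^2 * (n_A+n_B-1)) = 2000/900 = 2.2222.
        SD[R] = 1.4907.
Step 4: Continuity-corrected z = (R - 0.5 - E[R]) / SD[R] = (7 - 0.5 - 6.0000) / 1.4907 = 0.3354.
Step 5: Two-sided p-value via normal approximation = 2*(1 - Phi(|z|)) = 0.737316.
Step 6: alpha = 0.1. fail to reject H0.

R = 7, z = 0.3354, p = 0.737316, fail to reject H0.


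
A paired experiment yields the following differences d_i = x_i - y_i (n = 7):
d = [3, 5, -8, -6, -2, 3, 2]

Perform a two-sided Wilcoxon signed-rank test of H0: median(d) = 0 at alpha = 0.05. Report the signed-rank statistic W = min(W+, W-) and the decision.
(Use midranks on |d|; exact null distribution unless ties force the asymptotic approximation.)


Step 1: Drop any zero differences (none here) and take |d_i|.
|d| = [3, 5, 8, 6, 2, 3, 2]
Step 2: Midrank |d_i| (ties get averaged ranks).
ranks: |3|->3.5, |5|->5, |8|->7, |6|->6, |2|->1.5, |3|->3.5, |2|->1.5
Step 3: Attach original signs; sum ranks with positive sign and with negative sign.
W+ = 3.5 + 5 + 3.5 + 1.5 = 13.5
W- = 7 + 6 + 1.5 = 14.5
(Check: W+ + W- = 28 should equal n(n+1)/2 = 28.)
Step 4: Test statistic W = min(W+, W-) = 13.5.
Step 5: Ties in |d|, so use the tie-corrected normal approximation.
        E[W] = n(n+1)/4 = 7*8/4 = 14.
        Tie groups: |d|=2 (t=2), |d|=3 (t=2); sum(t^3 - t) = 12.
        Var[W] = n(n+1)(2n+1)/24 - sum(t^3-t)/48 = 840/24 - 12/48 = 34.75.
        z = (W - E[W]) / sqrt(Var[W]) = (13.5 - 14) / 5.8949 = -0.0848.
        Two-sided p = 2*Phi(z) = 0.932405.
Step 6: alpha = 0.05. fail to reject H0.

W+ = 13.5, W- = 14.5, W = min = 13.5, p = 0.932405, fail to reject H0.


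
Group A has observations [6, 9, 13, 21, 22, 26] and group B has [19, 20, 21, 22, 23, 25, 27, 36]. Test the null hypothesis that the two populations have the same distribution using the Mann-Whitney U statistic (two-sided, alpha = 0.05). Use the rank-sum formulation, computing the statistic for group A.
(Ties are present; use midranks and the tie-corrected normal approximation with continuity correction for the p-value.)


Step 1: Combine and sort all 14 observations; assign midranks.
sorted (value, group): (6,X), (9,X), (13,X), (19,Y), (20,Y), (21,X), (21,Y), (22,X), (22,Y), (23,Y), (25,Y), (26,X), (27,Y), (36,Y)
ranks: 6->1, 9->2, 13->3, 19->4, 20->5, 21->6.5, 21->6.5, 22->8.5, 22->8.5, 23->10, 25->11, 26->12, 27->13, 36->14
Step 2: Rank sum for X: R1 = 1 + 2 + 3 + 6.5 + 8.5 + 12 = 33.
Step 3: U_X = R1 - n1(n1+1)/2 = 33 - 6*7/2 = 33 - 21 = 12.
       U_Y = n1*n2 - U_X = 48 - 12 = 36.
Step 4: Ties are present, so use the tie-corrected normal approximation (with continuity correction) for the p-value.
Step 5: p-value = 0.136773; compare to alpha = 0.05. fail to reject H0.

U_X = 12, p = 0.136773, fail to reject H0 at alpha = 0.05.


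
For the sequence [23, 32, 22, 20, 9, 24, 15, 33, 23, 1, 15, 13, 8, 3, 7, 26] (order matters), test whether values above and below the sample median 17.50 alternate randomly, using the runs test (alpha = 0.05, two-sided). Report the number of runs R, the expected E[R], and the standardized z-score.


Step 1: Compute median = 17.50; label A = above, B = below.
Labels in order: AAAABABAABBBBBBA  (n_A = 8, n_B = 8)
Step 2: Count runs R = 7.
Step 3: Under H0 (random ordering), E[R] = 2*n_A*n_B/(n_A+n_B) + 1 = 2*8*8/16 + 1 = 9.0000.
        Var[R] = 2*n_A*n_B*(2*n_A*n_B - n_A - n_B) / ((n_A+n_B)^2 * (n_A+n_B-1)) = 14336/3840 = 3.7333.
        SD[R] = 1.9322.
Step 4: Continuity-corrected z = (R + 0.5 - E[R]) / SD[R] = (7 + 0.5 - 9.0000) / 1.9322 = -0.7763.
Step 5: Two-sided p-value via normal approximation = 2*(1 - Phi(|z|)) = 0.437558.
Step 6: alpha = 0.05. fail to reject H0.

R = 7, z = -0.7763, p = 0.437558, fail to reject H0.


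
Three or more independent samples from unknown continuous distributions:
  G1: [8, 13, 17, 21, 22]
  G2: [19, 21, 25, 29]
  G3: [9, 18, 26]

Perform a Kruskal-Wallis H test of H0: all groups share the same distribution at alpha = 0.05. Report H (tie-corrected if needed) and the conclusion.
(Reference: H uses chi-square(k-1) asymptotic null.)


Step 1: Combine all N = 12 observations and assign midranks.
sorted (value, group, rank): (8,G1,1), (9,G3,2), (13,G1,3), (17,G1,4), (18,G3,5), (19,G2,6), (21,G1,7.5), (21,G2,7.5), (22,G1,9), (25,G2,10), (26,G3,11), (29,G2,12)
Step 2: Sum ranks within each group.
R_1 = 24.5 (n_1 = 5)
R_2 = 35.5 (n_2 = 4)
R_3 = 18 (n_3 = 3)
Step 3: H = 12/(N(N+1)) * sum(R_i^2/n_i) - 3(N+1)
     = 12/(12*13) * (24.5^2/5 + 35.5^2/4 + 18^2/3) - 3*13
     = 0.076923 * 543.112 - 39
     = 2.777885.
Step 4: Ties present; correction factor C = 1 - 6/(12^3 - 12) = 0.996503. Corrected H = 2.777885 / 0.996503 = 2.787632.
Step 5: Under H0, H ~ chi^2(2); p-value = 0.248127.
Step 6: alpha = 0.05. fail to reject H0.

H = 2.7876, df = 2, p = 0.248127, fail to reject H0.


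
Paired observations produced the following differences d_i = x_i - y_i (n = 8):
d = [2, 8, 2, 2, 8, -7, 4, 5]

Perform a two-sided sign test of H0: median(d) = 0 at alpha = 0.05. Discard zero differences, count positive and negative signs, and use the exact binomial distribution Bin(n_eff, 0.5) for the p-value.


Step 1: Discard zero differences. Original n = 8; n_eff = number of nonzero differences = 8.
Nonzero differences (with sign): +2, +8, +2, +2, +8, -7, +4, +5
Step 2: Count signs: positive = 7, negative = 1.
Step 3: Under H0: P(positive) = 0.5, so the number of positives S ~ Bin(8, 0.5).
Step 4: Two-sided exact p-value = sum of Bin(8,0.5) probabilities at or below the observed probability = 0.070312.
Step 5: alpha = 0.05. fail to reject H0.

n_eff = 8, pos = 7, neg = 1, p = 0.070312, fail to reject H0.


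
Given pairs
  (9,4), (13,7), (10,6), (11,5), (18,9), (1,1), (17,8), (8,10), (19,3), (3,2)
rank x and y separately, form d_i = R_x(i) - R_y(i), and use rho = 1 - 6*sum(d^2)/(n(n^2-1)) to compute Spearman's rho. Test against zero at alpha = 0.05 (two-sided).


Step 1: Rank x and y separately (midranks; no ties here).
rank(x): 9->4, 13->7, 10->5, 11->6, 18->9, 1->1, 17->8, 8->3, 19->10, 3->2
rank(y): 4->4, 7->7, 6->6, 5->5, 9->9, 1->1, 8->8, 10->10, 3->3, 2->2
Step 2: d_i = R_x(i) - R_y(i); compute d_i^2.
  (4-4)^2=0, (7-7)^2=0, (5-6)^2=1, (6-5)^2=1, (9-9)^2=0, (1-1)^2=0, (8-8)^2=0, (3-10)^2=49, (10-3)^2=49, (2-2)^2=0
sum(d^2) = 100.
Step 3: rho = 1 - 6*100 / (10*(10^2 - 1)) = 1 - 600/990 = 0.393939.
Step 4: Under H0, t = rho * sqrt((n-2)/(1-rho^2)) = 1.2123 ~ t(8).
Step 5: Two-sided p-value from the t-distribution with 8 df = 0.259998.
Step 6: alpha = 0.05. fail to reject H0.

rho = 0.3939, p = 0.259998, fail to reject H0 at alpha = 0.05.


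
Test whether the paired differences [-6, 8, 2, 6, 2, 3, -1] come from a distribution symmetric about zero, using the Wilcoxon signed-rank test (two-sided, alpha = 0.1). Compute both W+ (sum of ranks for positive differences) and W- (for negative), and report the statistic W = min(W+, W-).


Step 1: Drop any zero differences (none here) and take |d_i|.
|d| = [6, 8, 2, 6, 2, 3, 1]
Step 2: Midrank |d_i| (ties get averaged ranks).
ranks: |6|->5.5, |8|->7, |2|->2.5, |6|->5.5, |2|->2.5, |3|->4, |1|->1
Step 3: Attach original signs; sum ranks with positive sign and with negative sign.
W+ = 7 + 2.5 + 5.5 + 2.5 + 4 = 21.5
W- = 5.5 + 1 = 6.5
(Check: W+ + W- = 28 should equal n(n+1)/2 = 28.)
Step 4: Test statistic W = min(W+, W-) = 6.5.
Step 5: Ties in |d|, so use the tie-corrected normal approximation.
        E[W] = n(n+1)/4 = 7*8/4 = 14.
        Tie groups: |d|=2 (t=2), |d|=6 (t=2); sum(t^3 - t) = 12.
        Var[W] = n(n+1)(2n+1)/24 - sum(t^3-t)/48 = 840/24 - 12/48 = 34.75.
        z = (W - E[W]) / sqrt(Var[W]) = (6.5 - 14) / 5.8949 = -1.2723.
        Two-sided p = 2*Phi(z) = 0.203272.
Step 6: alpha = 0.1. fail to reject H0.

W+ = 21.5, W- = 6.5, W = min = 6.5, p = 0.203272, fail to reject H0.


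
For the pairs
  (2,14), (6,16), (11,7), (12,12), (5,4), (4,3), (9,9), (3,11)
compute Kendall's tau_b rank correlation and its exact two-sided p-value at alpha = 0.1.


Step 1: Enumerate the 28 unordered pairs (i,j) with i<j and classify each by sign(x_j-x_i) * sign(y_j-y_i).
  (1,2):dx=+4,dy=+2->C; (1,3):dx=+9,dy=-7->D; (1,4):dx=+10,dy=-2->D; (1,5):dx=+3,dy=-10->D
  (1,6):dx=+2,dy=-11->D; (1,7):dx=+7,dy=-5->D; (1,8):dx=+1,dy=-3->D; (2,3):dx=+5,dy=-9->D
  (2,4):dx=+6,dy=-4->D; (2,5):dx=-1,dy=-12->C; (2,6):dx=-2,dy=-13->C; (2,7):dx=+3,dy=-7->D
  (2,8):dx=-3,dy=-5->C; (3,4):dx=+1,dy=+5->C; (3,5):dx=-6,dy=-3->C; (3,6):dx=-7,dy=-4->C
  (3,7):dx=-2,dy=+2->D; (3,8):dx=-8,dy=+4->D; (4,5):dx=-7,dy=-8->C; (4,6):dx=-8,dy=-9->C
  (4,7):dx=-3,dy=-3->C; (4,8):dx=-9,dy=-1->C; (5,6):dx=-1,dy=-1->C; (5,7):dx=+4,dy=+5->C
  (5,8):dx=-2,dy=+7->D; (6,7):dx=+5,dy=+6->C; (6,8):dx=-1,dy=+8->D; (7,8):dx=-6,dy=+2->D
Step 2: C = 14, D = 14, total pairs = 28.
Step 3: tau = (C - D)/(n(n-1)/2) = (14 - 14)/28 = 0.000000.
Step 4: Exact two-sided p-value (enumerate n! = 40320 permutations of y under H0): p = 1.000000.
Step 5: alpha = 0.1. fail to reject H0.

tau_b = 0.0000 (C=14, D=14), p = 1.000000, fail to reject H0.


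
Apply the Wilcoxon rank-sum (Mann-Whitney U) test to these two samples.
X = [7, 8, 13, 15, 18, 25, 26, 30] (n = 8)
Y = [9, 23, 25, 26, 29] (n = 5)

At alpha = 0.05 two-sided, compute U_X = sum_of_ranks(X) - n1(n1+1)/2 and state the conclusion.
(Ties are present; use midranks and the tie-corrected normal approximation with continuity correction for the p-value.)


Step 1: Combine and sort all 13 observations; assign midranks.
sorted (value, group): (7,X), (8,X), (9,Y), (13,X), (15,X), (18,X), (23,Y), (25,X), (25,Y), (26,X), (26,Y), (29,Y), (30,X)
ranks: 7->1, 8->2, 9->3, 13->4, 15->5, 18->6, 23->7, 25->8.5, 25->8.5, 26->10.5, 26->10.5, 29->12, 30->13
Step 2: Rank sum for X: R1 = 1 + 2 + 4 + 5 + 6 + 8.5 + 10.5 + 13 = 50.
Step 3: U_X = R1 - n1(n1+1)/2 = 50 - 8*9/2 = 50 - 36 = 14.
       U_Y = n1*n2 - U_X = 40 - 14 = 26.
Step 4: Ties are present, so use the tie-corrected normal approximation (with continuity correction) for the p-value.
Step 5: p-value = 0.419471; compare to alpha = 0.05. fail to reject H0.

U_X = 14, p = 0.419471, fail to reject H0 at alpha = 0.05.


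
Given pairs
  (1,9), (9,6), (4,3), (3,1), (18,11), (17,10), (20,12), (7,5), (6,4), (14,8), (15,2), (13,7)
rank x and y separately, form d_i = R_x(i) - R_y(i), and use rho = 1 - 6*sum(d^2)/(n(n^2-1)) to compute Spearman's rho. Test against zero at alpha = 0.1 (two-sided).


Step 1: Rank x and y separately (midranks; no ties here).
rank(x): 1->1, 9->6, 4->3, 3->2, 18->11, 17->10, 20->12, 7->5, 6->4, 14->8, 15->9, 13->7
rank(y): 9->9, 6->6, 3->3, 1->1, 11->11, 10->10, 12->12, 5->5, 4->4, 8->8, 2->2, 7->7
Step 2: d_i = R_x(i) - R_y(i); compute d_i^2.
  (1-9)^2=64, (6-6)^2=0, (3-3)^2=0, (2-1)^2=1, (11-11)^2=0, (10-10)^2=0, (12-12)^2=0, (5-5)^2=0, (4-4)^2=0, (8-8)^2=0, (9-2)^2=49, (7-7)^2=0
sum(d^2) = 114.
Step 3: rho = 1 - 6*114 / (12*(12^2 - 1)) = 1 - 684/1716 = 0.601399.
Step 4: Under H0, t = rho * sqrt((n-2)/(1-rho^2)) = 2.3804 ~ t(10).
Step 5: Two-sided p-value from the t-distribution with 10 df = 0.038588.
Step 6: alpha = 0.1. reject H0.

rho = 0.6014, p = 0.038588, reject H0 at alpha = 0.1.


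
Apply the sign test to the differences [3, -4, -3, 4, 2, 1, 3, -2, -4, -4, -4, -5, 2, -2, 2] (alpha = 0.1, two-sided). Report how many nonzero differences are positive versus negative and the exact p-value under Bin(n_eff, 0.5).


Step 1: Discard zero differences. Original n = 15; n_eff = number of nonzero differences = 15.
Nonzero differences (with sign): +3, -4, -3, +4, +2, +1, +3, -2, -4, -4, -4, -5, +2, -2, +2
Step 2: Count signs: positive = 7, negative = 8.
Step 3: Under H0: P(positive) = 0.5, so the number of positives S ~ Bin(15, 0.5).
Step 4: Two-sided exact p-value = sum of Bin(15,0.5) probabilities at or below the observed probability = 1.000000.
Step 5: alpha = 0.1. fail to reject H0.

n_eff = 15, pos = 7, neg = 8, p = 1.000000, fail to reject H0.


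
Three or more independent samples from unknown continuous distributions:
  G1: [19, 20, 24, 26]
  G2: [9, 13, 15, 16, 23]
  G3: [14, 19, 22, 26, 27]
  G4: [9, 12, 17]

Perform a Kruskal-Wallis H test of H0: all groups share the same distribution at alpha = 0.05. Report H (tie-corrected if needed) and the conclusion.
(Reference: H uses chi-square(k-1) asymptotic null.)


Step 1: Combine all N = 17 observations and assign midranks.
sorted (value, group, rank): (9,G2,1.5), (9,G4,1.5), (12,G4,3), (13,G2,4), (14,G3,5), (15,G2,6), (16,G2,7), (17,G4,8), (19,G1,9.5), (19,G3,9.5), (20,G1,11), (22,G3,12), (23,G2,13), (24,G1,14), (26,G1,15.5), (26,G3,15.5), (27,G3,17)
Step 2: Sum ranks within each group.
R_1 = 50 (n_1 = 4)
R_2 = 31.5 (n_2 = 5)
R_3 = 59 (n_3 = 5)
R_4 = 12.5 (n_4 = 3)
Step 3: H = 12/(N(N+1)) * sum(R_i^2/n_i) - 3(N+1)
     = 12/(17*18) * (50^2/4 + 31.5^2/5 + 59^2/5 + 12.5^2/3) - 3*18
     = 0.039216 * 1571.73 - 54
     = 7.636601.
Step 4: Ties present; correction factor C = 1 - 18/(17^3 - 17) = 0.996324. Corrected H = 7.636601 / 0.996324 = 7.664781.
Step 5: Under H0, H ~ chi^2(3); p-value = 0.053472.
Step 6: alpha = 0.05. fail to reject H0.

H = 7.6648, df = 3, p = 0.053472, fail to reject H0.


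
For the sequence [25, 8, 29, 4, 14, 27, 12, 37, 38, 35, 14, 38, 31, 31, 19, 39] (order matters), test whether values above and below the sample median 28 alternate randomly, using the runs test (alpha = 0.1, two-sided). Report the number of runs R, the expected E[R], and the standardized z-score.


Step 1: Compute median = 28; label A = above, B = below.
Labels in order: BBABBBBAAABAAABA  (n_A = 8, n_B = 8)
Step 2: Count runs R = 8.
Step 3: Under H0 (random ordering), E[R] = 2*n_A*n_B/(n_A+n_B) + 1 = 2*8*8/16 + 1 = 9.0000.
        Var[R] = 2*n_A*n_B*(2*n_A*n_B - n_A - n_B) / ((n_A+n_B)^2 * (n_A+n_B-1)) = 14336/3840 = 3.7333.
        SD[R] = 1.9322.
Step 4: Continuity-corrected z = (R + 0.5 - E[R]) / SD[R] = (8 + 0.5 - 9.0000) / 1.9322 = -0.2588.
Step 5: Two-sided p-value via normal approximation = 2*(1 - Phi(|z|)) = 0.795809.
Step 6: alpha = 0.1. fail to reject H0.

R = 8, z = -0.2588, p = 0.795809, fail to reject H0.


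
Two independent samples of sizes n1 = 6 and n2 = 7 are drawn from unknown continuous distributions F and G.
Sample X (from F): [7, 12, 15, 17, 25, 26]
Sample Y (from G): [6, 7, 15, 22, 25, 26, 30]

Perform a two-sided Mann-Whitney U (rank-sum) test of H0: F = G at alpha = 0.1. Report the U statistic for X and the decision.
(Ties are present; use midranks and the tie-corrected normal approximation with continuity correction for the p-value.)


Step 1: Combine and sort all 13 observations; assign midranks.
sorted (value, group): (6,Y), (7,X), (7,Y), (12,X), (15,X), (15,Y), (17,X), (22,Y), (25,X), (25,Y), (26,X), (26,Y), (30,Y)
ranks: 6->1, 7->2.5, 7->2.5, 12->4, 15->5.5, 15->5.5, 17->7, 22->8, 25->9.5, 25->9.5, 26->11.5, 26->11.5, 30->13
Step 2: Rank sum for X: R1 = 2.5 + 4 + 5.5 + 7 + 9.5 + 11.5 = 40.
Step 3: U_X = R1 - n1(n1+1)/2 = 40 - 6*7/2 = 40 - 21 = 19.
       U_Y = n1*n2 - U_X = 42 - 19 = 23.
Step 4: Ties are present, so use the tie-corrected normal approximation (with continuity correction) for the p-value.
Step 5: p-value = 0.829399; compare to alpha = 0.1. fail to reject H0.

U_X = 19, p = 0.829399, fail to reject H0 at alpha = 0.1.


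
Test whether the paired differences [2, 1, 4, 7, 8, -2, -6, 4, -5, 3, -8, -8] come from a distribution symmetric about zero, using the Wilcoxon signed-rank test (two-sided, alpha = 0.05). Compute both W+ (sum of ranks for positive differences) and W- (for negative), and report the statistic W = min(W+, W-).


Step 1: Drop any zero differences (none here) and take |d_i|.
|d| = [2, 1, 4, 7, 8, 2, 6, 4, 5, 3, 8, 8]
Step 2: Midrank |d_i| (ties get averaged ranks).
ranks: |2|->2.5, |1|->1, |4|->5.5, |7|->9, |8|->11, |2|->2.5, |6|->8, |4|->5.5, |5|->7, |3|->4, |8|->11, |8|->11
Step 3: Attach original signs; sum ranks with positive sign and with negative sign.
W+ = 2.5 + 1 + 5.5 + 9 + 11 + 5.5 + 4 = 38.5
W- = 2.5 + 8 + 7 + 11 + 11 = 39.5
(Check: W+ + W- = 78 should equal n(n+1)/2 = 78.)
Step 4: Test statistic W = min(W+, W-) = 38.5.
Step 5: Ties in |d|, so use the tie-corrected normal approximation.
        E[W] = n(n+1)/4 = 12*13/4 = 39.
        Tie groups: |d|=2 (t=2), |d|=4 (t=2), |d|=8 (t=3); sum(t^3 - t) = 36.
        Var[W] = n(n+1)(2n+1)/24 - sum(t^3-t)/48 = 3900/24 - 36/48 = 161.75.
        z = (W - E[W]) / sqrt(Var[W]) = (38.5 - 39) / 12.7181 = -0.0393.
        Two-sided p = 2*Phi(z) = 0.968640.
Step 6: alpha = 0.05. fail to reject H0.

W+ = 38.5, W- = 39.5, W = min = 38.5, p = 0.968640, fail to reject H0.


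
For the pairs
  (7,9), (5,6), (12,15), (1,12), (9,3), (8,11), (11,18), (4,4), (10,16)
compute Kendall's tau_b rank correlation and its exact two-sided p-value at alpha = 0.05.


Step 1: Enumerate the 36 unordered pairs (i,j) with i<j and classify each by sign(x_j-x_i) * sign(y_j-y_i).
  (1,2):dx=-2,dy=-3->C; (1,3):dx=+5,dy=+6->C; (1,4):dx=-6,dy=+3->D; (1,5):dx=+2,dy=-6->D
  (1,6):dx=+1,dy=+2->C; (1,7):dx=+4,dy=+9->C; (1,8):dx=-3,dy=-5->C; (1,9):dx=+3,dy=+7->C
  (2,3):dx=+7,dy=+9->C; (2,4):dx=-4,dy=+6->D; (2,5):dx=+4,dy=-3->D; (2,6):dx=+3,dy=+5->C
  (2,7):dx=+6,dy=+12->C; (2,8):dx=-1,dy=-2->C; (2,9):dx=+5,dy=+10->C; (3,4):dx=-11,dy=-3->C
  (3,5):dx=-3,dy=-12->C; (3,6):dx=-4,dy=-4->C; (3,7):dx=-1,dy=+3->D; (3,8):dx=-8,dy=-11->C
  (3,9):dx=-2,dy=+1->D; (4,5):dx=+8,dy=-9->D; (4,6):dx=+7,dy=-1->D; (4,7):dx=+10,dy=+6->C
  (4,8):dx=+3,dy=-8->D; (4,9):dx=+9,dy=+4->C; (5,6):dx=-1,dy=+8->D; (5,7):dx=+2,dy=+15->C
  (5,8):dx=-5,dy=+1->D; (5,9):dx=+1,dy=+13->C; (6,7):dx=+3,dy=+7->C; (6,8):dx=-4,dy=-7->C
  (6,9):dx=+2,dy=+5->C; (7,8):dx=-7,dy=-14->C; (7,9):dx=-1,dy=-2->C; (8,9):dx=+6,dy=+12->C
Step 2: C = 25, D = 11, total pairs = 36.
Step 3: tau = (C - D)/(n(n-1)/2) = (25 - 11)/36 = 0.388889.
Step 4: Exact two-sided p-value (enumerate n! = 362880 permutations of y under H0): p = 0.180181.
Step 5: alpha = 0.05. fail to reject H0.

tau_b = 0.3889 (C=25, D=11), p = 0.180181, fail to reject H0.


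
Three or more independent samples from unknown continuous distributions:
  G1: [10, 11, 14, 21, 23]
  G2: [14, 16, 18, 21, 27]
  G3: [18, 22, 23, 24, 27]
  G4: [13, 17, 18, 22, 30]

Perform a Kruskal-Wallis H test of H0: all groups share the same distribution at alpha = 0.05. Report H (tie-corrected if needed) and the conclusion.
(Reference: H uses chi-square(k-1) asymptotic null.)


Step 1: Combine all N = 20 observations and assign midranks.
sorted (value, group, rank): (10,G1,1), (11,G1,2), (13,G4,3), (14,G1,4.5), (14,G2,4.5), (16,G2,6), (17,G4,7), (18,G2,9), (18,G3,9), (18,G4,9), (21,G1,11.5), (21,G2,11.5), (22,G3,13.5), (22,G4,13.5), (23,G1,15.5), (23,G3,15.5), (24,G3,17), (27,G2,18.5), (27,G3,18.5), (30,G4,20)
Step 2: Sum ranks within each group.
R_1 = 34.5 (n_1 = 5)
R_2 = 49.5 (n_2 = 5)
R_3 = 73.5 (n_3 = 5)
R_4 = 52.5 (n_4 = 5)
Step 3: H = 12/(N(N+1)) * sum(R_i^2/n_i) - 3(N+1)
     = 12/(20*21) * (34.5^2/5 + 49.5^2/5 + 73.5^2/5 + 52.5^2/5) - 3*21
     = 0.028571 * 2359.8 - 63
     = 4.422857.
Step 4: Ties present; correction factor C = 1 - 54/(20^3 - 20) = 0.993233. Corrected H = 4.422857 / 0.993233 = 4.452990.
Step 5: Under H0, H ~ chi^2(3); p-value = 0.216522.
Step 6: alpha = 0.05. fail to reject H0.

H = 4.4530, df = 3, p = 0.216522, fail to reject H0.


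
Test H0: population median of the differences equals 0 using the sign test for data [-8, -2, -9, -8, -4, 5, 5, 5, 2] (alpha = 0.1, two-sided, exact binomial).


Step 1: Discard zero differences. Original n = 9; n_eff = number of nonzero differences = 9.
Nonzero differences (with sign): -8, -2, -9, -8, -4, +5, +5, +5, +2
Step 2: Count signs: positive = 4, negative = 5.
Step 3: Under H0: P(positive) = 0.5, so the number of positives S ~ Bin(9, 0.5).
Step 4: Two-sided exact p-value = sum of Bin(9,0.5) probabilities at or below the observed probability = 1.000000.
Step 5: alpha = 0.1. fail to reject H0.

n_eff = 9, pos = 4, neg = 5, p = 1.000000, fail to reject H0.


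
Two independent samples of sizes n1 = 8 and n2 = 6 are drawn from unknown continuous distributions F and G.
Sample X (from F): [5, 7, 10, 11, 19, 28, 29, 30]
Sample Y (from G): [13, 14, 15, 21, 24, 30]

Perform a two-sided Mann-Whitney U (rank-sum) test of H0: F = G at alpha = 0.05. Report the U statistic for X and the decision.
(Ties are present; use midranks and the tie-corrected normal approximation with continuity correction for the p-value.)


Step 1: Combine and sort all 14 observations; assign midranks.
sorted (value, group): (5,X), (7,X), (10,X), (11,X), (13,Y), (14,Y), (15,Y), (19,X), (21,Y), (24,Y), (28,X), (29,X), (30,X), (30,Y)
ranks: 5->1, 7->2, 10->3, 11->4, 13->5, 14->6, 15->7, 19->8, 21->9, 24->10, 28->11, 29->12, 30->13.5, 30->13.5
Step 2: Rank sum for X: R1 = 1 + 2 + 3 + 4 + 8 + 11 + 12 + 13.5 = 54.5.
Step 3: U_X = R1 - n1(n1+1)/2 = 54.5 - 8*9/2 = 54.5 - 36 = 18.5.
       U_Y = n1*n2 - U_X = 48 - 18.5 = 29.5.
Step 4: Ties are present, so use the tie-corrected normal approximation (with continuity correction) for the p-value.
Step 5: p-value = 0.518145; compare to alpha = 0.05. fail to reject H0.

U_X = 18.5, p = 0.518145, fail to reject H0 at alpha = 0.05.
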